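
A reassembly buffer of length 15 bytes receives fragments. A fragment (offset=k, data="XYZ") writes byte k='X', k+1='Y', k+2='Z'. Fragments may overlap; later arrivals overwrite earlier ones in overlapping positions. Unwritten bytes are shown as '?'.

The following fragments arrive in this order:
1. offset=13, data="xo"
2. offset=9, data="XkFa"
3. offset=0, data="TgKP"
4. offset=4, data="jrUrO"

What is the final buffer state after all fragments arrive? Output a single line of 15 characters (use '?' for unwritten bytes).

Fragment 1: offset=13 data="xo" -> buffer=?????????????xo
Fragment 2: offset=9 data="XkFa" -> buffer=?????????XkFaxo
Fragment 3: offset=0 data="TgKP" -> buffer=TgKP?????XkFaxo
Fragment 4: offset=4 data="jrUrO" -> buffer=TgKPjrUrOXkFaxo

Answer: TgKPjrUrOXkFaxo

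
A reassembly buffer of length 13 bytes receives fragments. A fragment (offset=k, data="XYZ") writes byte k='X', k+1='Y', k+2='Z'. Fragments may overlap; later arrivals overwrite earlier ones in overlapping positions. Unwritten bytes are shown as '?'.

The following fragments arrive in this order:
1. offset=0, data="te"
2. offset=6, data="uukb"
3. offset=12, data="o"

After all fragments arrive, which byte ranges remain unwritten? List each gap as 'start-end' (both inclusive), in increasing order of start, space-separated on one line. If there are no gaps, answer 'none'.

Answer: 2-5 10-11

Derivation:
Fragment 1: offset=0 len=2
Fragment 2: offset=6 len=4
Fragment 3: offset=12 len=1
Gaps: 2-5 10-11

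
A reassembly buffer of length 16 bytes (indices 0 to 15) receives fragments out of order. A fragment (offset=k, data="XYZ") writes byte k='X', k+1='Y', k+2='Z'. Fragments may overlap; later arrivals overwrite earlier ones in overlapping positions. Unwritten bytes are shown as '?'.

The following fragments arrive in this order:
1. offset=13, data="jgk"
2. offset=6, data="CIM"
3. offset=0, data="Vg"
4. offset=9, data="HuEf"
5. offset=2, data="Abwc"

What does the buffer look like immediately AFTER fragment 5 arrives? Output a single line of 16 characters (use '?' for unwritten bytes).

Answer: VgAbwcCIMHuEfjgk

Derivation:
Fragment 1: offset=13 data="jgk" -> buffer=?????????????jgk
Fragment 2: offset=6 data="CIM" -> buffer=??????CIM????jgk
Fragment 3: offset=0 data="Vg" -> buffer=Vg????CIM????jgk
Fragment 4: offset=9 data="HuEf" -> buffer=Vg????CIMHuEfjgk
Fragment 5: offset=2 data="Abwc" -> buffer=VgAbwcCIMHuEfjgk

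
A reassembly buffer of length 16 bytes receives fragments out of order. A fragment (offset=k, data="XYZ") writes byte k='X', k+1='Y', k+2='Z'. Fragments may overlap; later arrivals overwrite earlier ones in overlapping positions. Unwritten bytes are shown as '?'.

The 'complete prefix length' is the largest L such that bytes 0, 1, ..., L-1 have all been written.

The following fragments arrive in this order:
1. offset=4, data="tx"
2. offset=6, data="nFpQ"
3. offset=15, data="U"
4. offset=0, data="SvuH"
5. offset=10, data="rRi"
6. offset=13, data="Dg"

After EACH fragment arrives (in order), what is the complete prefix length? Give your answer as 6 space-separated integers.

Fragment 1: offset=4 data="tx" -> buffer=????tx?????????? -> prefix_len=0
Fragment 2: offset=6 data="nFpQ" -> buffer=????txnFpQ?????? -> prefix_len=0
Fragment 3: offset=15 data="U" -> buffer=????txnFpQ?????U -> prefix_len=0
Fragment 4: offset=0 data="SvuH" -> buffer=SvuHtxnFpQ?????U -> prefix_len=10
Fragment 5: offset=10 data="rRi" -> buffer=SvuHtxnFpQrRi??U -> prefix_len=13
Fragment 6: offset=13 data="Dg" -> buffer=SvuHtxnFpQrRiDgU -> prefix_len=16

Answer: 0 0 0 10 13 16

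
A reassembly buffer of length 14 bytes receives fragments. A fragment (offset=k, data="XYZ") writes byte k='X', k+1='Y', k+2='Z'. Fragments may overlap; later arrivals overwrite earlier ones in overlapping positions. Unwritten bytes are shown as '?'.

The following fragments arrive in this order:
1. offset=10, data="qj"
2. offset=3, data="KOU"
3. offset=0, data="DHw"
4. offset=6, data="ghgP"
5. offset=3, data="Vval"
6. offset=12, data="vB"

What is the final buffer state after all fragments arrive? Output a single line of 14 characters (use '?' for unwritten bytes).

Answer: DHwVvalhgPqjvB

Derivation:
Fragment 1: offset=10 data="qj" -> buffer=??????????qj??
Fragment 2: offset=3 data="KOU" -> buffer=???KOU????qj??
Fragment 3: offset=0 data="DHw" -> buffer=DHwKOU????qj??
Fragment 4: offset=6 data="ghgP" -> buffer=DHwKOUghgPqj??
Fragment 5: offset=3 data="Vval" -> buffer=DHwVvalhgPqj??
Fragment 6: offset=12 data="vB" -> buffer=DHwVvalhgPqjvB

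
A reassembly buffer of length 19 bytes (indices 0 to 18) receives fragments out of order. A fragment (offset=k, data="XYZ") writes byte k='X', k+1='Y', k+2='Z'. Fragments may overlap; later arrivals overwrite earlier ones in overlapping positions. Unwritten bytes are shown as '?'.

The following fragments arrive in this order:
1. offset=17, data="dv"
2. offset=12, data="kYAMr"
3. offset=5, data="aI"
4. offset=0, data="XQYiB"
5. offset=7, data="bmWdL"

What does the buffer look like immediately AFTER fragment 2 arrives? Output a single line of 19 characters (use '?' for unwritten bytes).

Fragment 1: offset=17 data="dv" -> buffer=?????????????????dv
Fragment 2: offset=12 data="kYAMr" -> buffer=????????????kYAMrdv

Answer: ????????????kYAMrdv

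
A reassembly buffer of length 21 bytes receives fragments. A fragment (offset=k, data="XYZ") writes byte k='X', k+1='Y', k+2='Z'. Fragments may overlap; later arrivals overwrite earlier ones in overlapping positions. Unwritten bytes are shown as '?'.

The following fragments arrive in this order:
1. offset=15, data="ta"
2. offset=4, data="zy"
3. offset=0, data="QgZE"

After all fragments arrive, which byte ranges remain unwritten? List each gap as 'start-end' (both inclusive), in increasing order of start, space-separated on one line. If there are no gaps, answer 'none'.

Fragment 1: offset=15 len=2
Fragment 2: offset=4 len=2
Fragment 3: offset=0 len=4
Gaps: 6-14 17-20

Answer: 6-14 17-20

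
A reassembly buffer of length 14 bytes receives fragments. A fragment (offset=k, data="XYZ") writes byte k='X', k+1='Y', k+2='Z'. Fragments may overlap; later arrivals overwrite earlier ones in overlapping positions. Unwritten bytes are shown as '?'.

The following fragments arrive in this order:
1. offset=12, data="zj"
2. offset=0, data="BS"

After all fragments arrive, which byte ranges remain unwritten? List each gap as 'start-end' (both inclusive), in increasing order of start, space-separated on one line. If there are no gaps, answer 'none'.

Fragment 1: offset=12 len=2
Fragment 2: offset=0 len=2
Gaps: 2-11

Answer: 2-11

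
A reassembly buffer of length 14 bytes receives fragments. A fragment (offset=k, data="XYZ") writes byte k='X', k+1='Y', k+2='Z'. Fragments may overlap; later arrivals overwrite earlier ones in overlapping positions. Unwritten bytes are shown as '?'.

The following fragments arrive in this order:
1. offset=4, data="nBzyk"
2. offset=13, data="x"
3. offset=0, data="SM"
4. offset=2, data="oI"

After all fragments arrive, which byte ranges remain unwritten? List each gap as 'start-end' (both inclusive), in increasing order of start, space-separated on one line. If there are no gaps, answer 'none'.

Fragment 1: offset=4 len=5
Fragment 2: offset=13 len=1
Fragment 3: offset=0 len=2
Fragment 4: offset=2 len=2
Gaps: 9-12

Answer: 9-12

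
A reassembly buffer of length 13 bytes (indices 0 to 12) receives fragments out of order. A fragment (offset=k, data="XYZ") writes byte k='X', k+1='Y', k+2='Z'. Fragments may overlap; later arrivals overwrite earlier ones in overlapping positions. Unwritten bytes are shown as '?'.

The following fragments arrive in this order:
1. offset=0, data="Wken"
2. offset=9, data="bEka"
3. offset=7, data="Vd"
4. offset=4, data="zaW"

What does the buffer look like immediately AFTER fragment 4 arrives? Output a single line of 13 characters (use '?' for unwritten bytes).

Answer: WkenzaWVdbEka

Derivation:
Fragment 1: offset=0 data="Wken" -> buffer=Wken?????????
Fragment 2: offset=9 data="bEka" -> buffer=Wken?????bEka
Fragment 3: offset=7 data="Vd" -> buffer=Wken???VdbEka
Fragment 4: offset=4 data="zaW" -> buffer=WkenzaWVdbEka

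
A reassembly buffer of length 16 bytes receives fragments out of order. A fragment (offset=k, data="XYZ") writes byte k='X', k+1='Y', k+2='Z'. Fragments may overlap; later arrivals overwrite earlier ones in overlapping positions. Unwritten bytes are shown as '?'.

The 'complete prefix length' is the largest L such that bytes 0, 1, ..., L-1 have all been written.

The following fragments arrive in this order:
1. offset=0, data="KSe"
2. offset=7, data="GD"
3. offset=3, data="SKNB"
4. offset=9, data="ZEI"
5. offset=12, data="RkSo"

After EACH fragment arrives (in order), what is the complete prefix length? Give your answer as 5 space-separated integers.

Answer: 3 3 9 12 16

Derivation:
Fragment 1: offset=0 data="KSe" -> buffer=KSe????????????? -> prefix_len=3
Fragment 2: offset=7 data="GD" -> buffer=KSe????GD??????? -> prefix_len=3
Fragment 3: offset=3 data="SKNB" -> buffer=KSeSKNBGD??????? -> prefix_len=9
Fragment 4: offset=9 data="ZEI" -> buffer=KSeSKNBGDZEI???? -> prefix_len=12
Fragment 5: offset=12 data="RkSo" -> buffer=KSeSKNBGDZEIRkSo -> prefix_len=16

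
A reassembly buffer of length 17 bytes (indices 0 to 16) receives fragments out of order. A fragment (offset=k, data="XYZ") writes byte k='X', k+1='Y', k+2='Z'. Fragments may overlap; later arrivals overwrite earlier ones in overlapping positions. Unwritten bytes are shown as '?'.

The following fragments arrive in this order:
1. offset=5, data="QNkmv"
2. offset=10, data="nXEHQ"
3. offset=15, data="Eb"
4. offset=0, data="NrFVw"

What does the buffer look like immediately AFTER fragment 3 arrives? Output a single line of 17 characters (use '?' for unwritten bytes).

Fragment 1: offset=5 data="QNkmv" -> buffer=?????QNkmv???????
Fragment 2: offset=10 data="nXEHQ" -> buffer=?????QNkmvnXEHQ??
Fragment 3: offset=15 data="Eb" -> buffer=?????QNkmvnXEHQEb

Answer: ?????QNkmvnXEHQEb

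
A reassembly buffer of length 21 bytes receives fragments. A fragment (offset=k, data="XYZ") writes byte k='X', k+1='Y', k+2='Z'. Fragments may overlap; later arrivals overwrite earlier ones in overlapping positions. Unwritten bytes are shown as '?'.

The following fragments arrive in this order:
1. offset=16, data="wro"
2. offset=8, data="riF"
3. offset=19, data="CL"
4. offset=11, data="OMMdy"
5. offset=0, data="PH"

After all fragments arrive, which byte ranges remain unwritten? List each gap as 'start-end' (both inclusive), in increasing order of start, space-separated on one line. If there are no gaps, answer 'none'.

Fragment 1: offset=16 len=3
Fragment 2: offset=8 len=3
Fragment 3: offset=19 len=2
Fragment 4: offset=11 len=5
Fragment 5: offset=0 len=2
Gaps: 2-7

Answer: 2-7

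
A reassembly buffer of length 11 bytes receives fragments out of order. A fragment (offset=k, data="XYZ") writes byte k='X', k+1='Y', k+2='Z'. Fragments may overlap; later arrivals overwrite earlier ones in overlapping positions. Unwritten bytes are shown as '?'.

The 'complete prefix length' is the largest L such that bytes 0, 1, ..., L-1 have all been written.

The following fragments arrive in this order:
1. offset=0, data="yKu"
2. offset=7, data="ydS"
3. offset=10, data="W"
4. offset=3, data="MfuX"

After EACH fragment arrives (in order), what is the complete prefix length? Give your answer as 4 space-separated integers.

Fragment 1: offset=0 data="yKu" -> buffer=yKu???????? -> prefix_len=3
Fragment 2: offset=7 data="ydS" -> buffer=yKu????ydS? -> prefix_len=3
Fragment 3: offset=10 data="W" -> buffer=yKu????ydSW -> prefix_len=3
Fragment 4: offset=3 data="MfuX" -> buffer=yKuMfuXydSW -> prefix_len=11

Answer: 3 3 3 11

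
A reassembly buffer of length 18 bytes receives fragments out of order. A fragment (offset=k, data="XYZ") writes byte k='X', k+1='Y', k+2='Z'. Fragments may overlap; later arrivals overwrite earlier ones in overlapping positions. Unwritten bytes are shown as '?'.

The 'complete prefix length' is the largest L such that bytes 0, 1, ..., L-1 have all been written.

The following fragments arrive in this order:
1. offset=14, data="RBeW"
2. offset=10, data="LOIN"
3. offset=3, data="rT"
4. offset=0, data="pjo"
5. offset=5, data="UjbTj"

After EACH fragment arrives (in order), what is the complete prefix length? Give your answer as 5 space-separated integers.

Answer: 0 0 0 5 18

Derivation:
Fragment 1: offset=14 data="RBeW" -> buffer=??????????????RBeW -> prefix_len=0
Fragment 2: offset=10 data="LOIN" -> buffer=??????????LOINRBeW -> prefix_len=0
Fragment 3: offset=3 data="rT" -> buffer=???rT?????LOINRBeW -> prefix_len=0
Fragment 4: offset=0 data="pjo" -> buffer=pjorT?????LOINRBeW -> prefix_len=5
Fragment 5: offset=5 data="UjbTj" -> buffer=pjorTUjbTjLOINRBeW -> prefix_len=18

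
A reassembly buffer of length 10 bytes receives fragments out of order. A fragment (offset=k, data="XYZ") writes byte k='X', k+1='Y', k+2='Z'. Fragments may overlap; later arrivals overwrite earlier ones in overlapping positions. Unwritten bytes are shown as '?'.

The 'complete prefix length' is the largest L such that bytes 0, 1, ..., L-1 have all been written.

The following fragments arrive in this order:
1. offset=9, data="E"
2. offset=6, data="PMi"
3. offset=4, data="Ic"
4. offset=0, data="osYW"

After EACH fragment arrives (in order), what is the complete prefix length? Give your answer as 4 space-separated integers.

Answer: 0 0 0 10

Derivation:
Fragment 1: offset=9 data="E" -> buffer=?????????E -> prefix_len=0
Fragment 2: offset=6 data="PMi" -> buffer=??????PMiE -> prefix_len=0
Fragment 3: offset=4 data="Ic" -> buffer=????IcPMiE -> prefix_len=0
Fragment 4: offset=0 data="osYW" -> buffer=osYWIcPMiE -> prefix_len=10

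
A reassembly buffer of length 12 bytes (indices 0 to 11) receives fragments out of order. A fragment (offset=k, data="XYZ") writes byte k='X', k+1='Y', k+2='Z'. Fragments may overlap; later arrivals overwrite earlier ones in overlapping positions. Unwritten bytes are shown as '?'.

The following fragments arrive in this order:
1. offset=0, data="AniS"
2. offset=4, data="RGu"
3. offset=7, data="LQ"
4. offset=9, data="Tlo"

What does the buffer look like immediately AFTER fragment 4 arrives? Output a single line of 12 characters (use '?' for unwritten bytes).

Fragment 1: offset=0 data="AniS" -> buffer=AniS????????
Fragment 2: offset=4 data="RGu" -> buffer=AniSRGu?????
Fragment 3: offset=7 data="LQ" -> buffer=AniSRGuLQ???
Fragment 4: offset=9 data="Tlo" -> buffer=AniSRGuLQTlo

Answer: AniSRGuLQTlo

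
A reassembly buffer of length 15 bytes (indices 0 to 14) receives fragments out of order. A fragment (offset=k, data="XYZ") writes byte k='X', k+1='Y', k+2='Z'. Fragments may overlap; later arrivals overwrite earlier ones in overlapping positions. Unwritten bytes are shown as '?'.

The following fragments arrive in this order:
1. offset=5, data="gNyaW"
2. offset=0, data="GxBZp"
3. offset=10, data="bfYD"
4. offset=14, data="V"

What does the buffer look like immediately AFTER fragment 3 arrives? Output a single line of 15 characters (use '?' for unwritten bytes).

Fragment 1: offset=5 data="gNyaW" -> buffer=?????gNyaW?????
Fragment 2: offset=0 data="GxBZp" -> buffer=GxBZpgNyaW?????
Fragment 3: offset=10 data="bfYD" -> buffer=GxBZpgNyaWbfYD?

Answer: GxBZpgNyaWbfYD?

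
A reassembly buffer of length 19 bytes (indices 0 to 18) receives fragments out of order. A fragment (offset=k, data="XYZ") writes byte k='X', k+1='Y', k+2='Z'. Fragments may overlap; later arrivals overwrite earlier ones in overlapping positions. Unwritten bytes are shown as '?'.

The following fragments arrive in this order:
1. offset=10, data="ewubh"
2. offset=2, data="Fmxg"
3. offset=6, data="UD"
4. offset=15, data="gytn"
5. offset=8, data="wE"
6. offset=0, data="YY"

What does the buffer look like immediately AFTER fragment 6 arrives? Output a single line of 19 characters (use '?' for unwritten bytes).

Answer: YYFmxgUDwEewubhgytn

Derivation:
Fragment 1: offset=10 data="ewubh" -> buffer=??????????ewubh????
Fragment 2: offset=2 data="Fmxg" -> buffer=??Fmxg????ewubh????
Fragment 3: offset=6 data="UD" -> buffer=??FmxgUD??ewubh????
Fragment 4: offset=15 data="gytn" -> buffer=??FmxgUD??ewubhgytn
Fragment 5: offset=8 data="wE" -> buffer=??FmxgUDwEewubhgytn
Fragment 6: offset=0 data="YY" -> buffer=YYFmxgUDwEewubhgytn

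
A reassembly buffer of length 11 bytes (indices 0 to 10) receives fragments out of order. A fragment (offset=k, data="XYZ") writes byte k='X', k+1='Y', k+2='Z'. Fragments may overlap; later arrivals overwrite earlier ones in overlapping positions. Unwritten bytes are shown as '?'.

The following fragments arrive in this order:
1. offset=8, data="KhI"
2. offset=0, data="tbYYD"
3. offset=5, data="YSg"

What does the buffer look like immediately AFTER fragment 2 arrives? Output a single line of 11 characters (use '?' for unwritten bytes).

Fragment 1: offset=8 data="KhI" -> buffer=????????KhI
Fragment 2: offset=0 data="tbYYD" -> buffer=tbYYD???KhI

Answer: tbYYD???KhI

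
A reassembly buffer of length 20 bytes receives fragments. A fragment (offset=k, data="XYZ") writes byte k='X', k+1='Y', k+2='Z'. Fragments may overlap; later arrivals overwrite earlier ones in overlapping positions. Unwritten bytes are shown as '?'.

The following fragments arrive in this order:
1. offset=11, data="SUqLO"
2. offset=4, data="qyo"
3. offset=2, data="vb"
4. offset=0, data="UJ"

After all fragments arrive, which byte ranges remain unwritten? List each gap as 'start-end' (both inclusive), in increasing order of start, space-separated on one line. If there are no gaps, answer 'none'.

Answer: 7-10 16-19

Derivation:
Fragment 1: offset=11 len=5
Fragment 2: offset=4 len=3
Fragment 3: offset=2 len=2
Fragment 4: offset=0 len=2
Gaps: 7-10 16-19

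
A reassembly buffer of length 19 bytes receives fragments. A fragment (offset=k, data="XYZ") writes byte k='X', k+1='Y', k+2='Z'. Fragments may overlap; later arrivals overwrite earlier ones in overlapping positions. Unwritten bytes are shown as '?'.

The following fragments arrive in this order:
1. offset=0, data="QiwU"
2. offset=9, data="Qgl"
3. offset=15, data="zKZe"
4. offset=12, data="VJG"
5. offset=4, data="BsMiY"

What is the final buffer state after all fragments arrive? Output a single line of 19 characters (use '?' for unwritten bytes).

Answer: QiwUBsMiYQglVJGzKZe

Derivation:
Fragment 1: offset=0 data="QiwU" -> buffer=QiwU???????????????
Fragment 2: offset=9 data="Qgl" -> buffer=QiwU?????Qgl???????
Fragment 3: offset=15 data="zKZe" -> buffer=QiwU?????Qgl???zKZe
Fragment 4: offset=12 data="VJG" -> buffer=QiwU?????QglVJGzKZe
Fragment 5: offset=4 data="BsMiY" -> buffer=QiwUBsMiYQglVJGzKZe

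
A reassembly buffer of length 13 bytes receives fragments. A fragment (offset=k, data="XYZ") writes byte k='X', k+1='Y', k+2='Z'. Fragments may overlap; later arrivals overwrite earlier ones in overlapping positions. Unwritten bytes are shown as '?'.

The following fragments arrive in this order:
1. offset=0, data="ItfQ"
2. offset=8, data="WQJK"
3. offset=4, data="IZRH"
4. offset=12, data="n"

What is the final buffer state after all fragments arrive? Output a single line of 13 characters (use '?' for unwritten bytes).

Fragment 1: offset=0 data="ItfQ" -> buffer=ItfQ?????????
Fragment 2: offset=8 data="WQJK" -> buffer=ItfQ????WQJK?
Fragment 3: offset=4 data="IZRH" -> buffer=ItfQIZRHWQJK?
Fragment 4: offset=12 data="n" -> buffer=ItfQIZRHWQJKn

Answer: ItfQIZRHWQJKn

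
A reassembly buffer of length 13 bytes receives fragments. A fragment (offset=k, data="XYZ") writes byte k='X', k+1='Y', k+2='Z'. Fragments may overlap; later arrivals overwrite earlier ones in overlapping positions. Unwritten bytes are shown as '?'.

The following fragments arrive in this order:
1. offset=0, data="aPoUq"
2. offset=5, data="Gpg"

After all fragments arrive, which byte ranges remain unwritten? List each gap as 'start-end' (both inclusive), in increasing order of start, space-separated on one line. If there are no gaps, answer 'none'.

Fragment 1: offset=0 len=5
Fragment 2: offset=5 len=3
Gaps: 8-12

Answer: 8-12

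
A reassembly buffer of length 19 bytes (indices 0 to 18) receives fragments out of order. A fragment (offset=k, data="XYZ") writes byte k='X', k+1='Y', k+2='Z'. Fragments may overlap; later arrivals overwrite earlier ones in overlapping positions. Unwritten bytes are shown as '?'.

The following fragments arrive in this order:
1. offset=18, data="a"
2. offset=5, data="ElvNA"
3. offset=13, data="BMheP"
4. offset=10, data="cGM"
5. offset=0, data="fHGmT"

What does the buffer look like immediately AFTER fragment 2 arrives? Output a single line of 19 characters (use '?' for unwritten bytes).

Fragment 1: offset=18 data="a" -> buffer=??????????????????a
Fragment 2: offset=5 data="ElvNA" -> buffer=?????ElvNA????????a

Answer: ?????ElvNA????????a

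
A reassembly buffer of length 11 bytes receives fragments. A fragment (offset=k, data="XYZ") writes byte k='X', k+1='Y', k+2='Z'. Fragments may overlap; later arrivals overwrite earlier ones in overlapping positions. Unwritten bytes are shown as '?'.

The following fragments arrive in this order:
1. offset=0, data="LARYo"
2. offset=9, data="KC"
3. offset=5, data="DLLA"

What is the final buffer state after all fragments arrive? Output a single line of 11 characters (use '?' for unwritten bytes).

Answer: LARYoDLLAKC

Derivation:
Fragment 1: offset=0 data="LARYo" -> buffer=LARYo??????
Fragment 2: offset=9 data="KC" -> buffer=LARYo????KC
Fragment 3: offset=5 data="DLLA" -> buffer=LARYoDLLAKC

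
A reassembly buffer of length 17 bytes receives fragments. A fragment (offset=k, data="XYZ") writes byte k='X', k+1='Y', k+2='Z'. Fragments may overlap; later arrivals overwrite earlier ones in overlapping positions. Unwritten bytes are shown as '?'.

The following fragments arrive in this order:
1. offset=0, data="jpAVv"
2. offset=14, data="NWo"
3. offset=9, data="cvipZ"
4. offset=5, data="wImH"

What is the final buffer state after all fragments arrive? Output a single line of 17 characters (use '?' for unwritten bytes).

Answer: jpAVvwImHcvipZNWo

Derivation:
Fragment 1: offset=0 data="jpAVv" -> buffer=jpAVv????????????
Fragment 2: offset=14 data="NWo" -> buffer=jpAVv?????????NWo
Fragment 3: offset=9 data="cvipZ" -> buffer=jpAVv????cvipZNWo
Fragment 4: offset=5 data="wImH" -> buffer=jpAVvwImHcvipZNWo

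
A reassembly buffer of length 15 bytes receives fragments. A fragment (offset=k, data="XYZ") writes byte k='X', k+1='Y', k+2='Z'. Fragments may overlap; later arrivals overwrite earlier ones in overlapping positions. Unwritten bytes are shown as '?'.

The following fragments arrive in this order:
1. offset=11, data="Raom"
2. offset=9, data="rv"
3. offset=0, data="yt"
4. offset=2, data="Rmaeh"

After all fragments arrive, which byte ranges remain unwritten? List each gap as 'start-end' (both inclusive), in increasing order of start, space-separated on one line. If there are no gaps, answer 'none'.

Fragment 1: offset=11 len=4
Fragment 2: offset=9 len=2
Fragment 3: offset=0 len=2
Fragment 4: offset=2 len=5
Gaps: 7-8

Answer: 7-8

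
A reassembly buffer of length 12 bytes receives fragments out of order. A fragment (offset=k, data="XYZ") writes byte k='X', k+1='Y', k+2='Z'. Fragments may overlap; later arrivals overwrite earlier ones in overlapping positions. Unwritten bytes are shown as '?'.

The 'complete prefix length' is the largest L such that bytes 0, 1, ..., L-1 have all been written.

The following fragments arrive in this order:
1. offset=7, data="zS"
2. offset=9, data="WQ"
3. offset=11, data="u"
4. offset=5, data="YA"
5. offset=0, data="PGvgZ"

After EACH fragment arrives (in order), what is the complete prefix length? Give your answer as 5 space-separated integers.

Answer: 0 0 0 0 12

Derivation:
Fragment 1: offset=7 data="zS" -> buffer=???????zS??? -> prefix_len=0
Fragment 2: offset=9 data="WQ" -> buffer=???????zSWQ? -> prefix_len=0
Fragment 3: offset=11 data="u" -> buffer=???????zSWQu -> prefix_len=0
Fragment 4: offset=5 data="YA" -> buffer=?????YAzSWQu -> prefix_len=0
Fragment 5: offset=0 data="PGvgZ" -> buffer=PGvgZYAzSWQu -> prefix_len=12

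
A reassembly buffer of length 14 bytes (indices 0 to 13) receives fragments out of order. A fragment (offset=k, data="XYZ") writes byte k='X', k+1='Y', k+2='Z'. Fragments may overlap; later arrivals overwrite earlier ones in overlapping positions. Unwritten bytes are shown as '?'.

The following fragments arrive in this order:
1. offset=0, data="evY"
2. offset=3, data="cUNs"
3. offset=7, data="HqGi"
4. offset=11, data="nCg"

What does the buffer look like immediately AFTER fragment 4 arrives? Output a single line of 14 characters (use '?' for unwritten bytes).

Answer: evYcUNsHqGinCg

Derivation:
Fragment 1: offset=0 data="evY" -> buffer=evY???????????
Fragment 2: offset=3 data="cUNs" -> buffer=evYcUNs???????
Fragment 3: offset=7 data="HqGi" -> buffer=evYcUNsHqGi???
Fragment 4: offset=11 data="nCg" -> buffer=evYcUNsHqGinCg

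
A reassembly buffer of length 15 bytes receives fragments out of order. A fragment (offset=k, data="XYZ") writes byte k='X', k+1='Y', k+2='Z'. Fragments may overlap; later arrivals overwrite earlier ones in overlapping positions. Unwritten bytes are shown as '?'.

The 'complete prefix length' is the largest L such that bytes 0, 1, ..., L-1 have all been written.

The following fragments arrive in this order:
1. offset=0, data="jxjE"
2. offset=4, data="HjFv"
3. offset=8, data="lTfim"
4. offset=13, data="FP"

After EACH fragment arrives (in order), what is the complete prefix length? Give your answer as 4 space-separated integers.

Fragment 1: offset=0 data="jxjE" -> buffer=jxjE??????????? -> prefix_len=4
Fragment 2: offset=4 data="HjFv" -> buffer=jxjEHjFv??????? -> prefix_len=8
Fragment 3: offset=8 data="lTfim" -> buffer=jxjEHjFvlTfim?? -> prefix_len=13
Fragment 4: offset=13 data="FP" -> buffer=jxjEHjFvlTfimFP -> prefix_len=15

Answer: 4 8 13 15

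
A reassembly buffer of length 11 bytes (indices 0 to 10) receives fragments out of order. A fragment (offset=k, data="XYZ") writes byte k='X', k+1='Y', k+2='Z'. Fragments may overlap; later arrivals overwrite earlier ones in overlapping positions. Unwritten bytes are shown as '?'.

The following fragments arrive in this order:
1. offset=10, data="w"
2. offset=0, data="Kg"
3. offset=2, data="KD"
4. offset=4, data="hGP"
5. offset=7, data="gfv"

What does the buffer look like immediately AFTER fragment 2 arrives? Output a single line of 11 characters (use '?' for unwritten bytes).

Fragment 1: offset=10 data="w" -> buffer=??????????w
Fragment 2: offset=0 data="Kg" -> buffer=Kg????????w

Answer: Kg????????w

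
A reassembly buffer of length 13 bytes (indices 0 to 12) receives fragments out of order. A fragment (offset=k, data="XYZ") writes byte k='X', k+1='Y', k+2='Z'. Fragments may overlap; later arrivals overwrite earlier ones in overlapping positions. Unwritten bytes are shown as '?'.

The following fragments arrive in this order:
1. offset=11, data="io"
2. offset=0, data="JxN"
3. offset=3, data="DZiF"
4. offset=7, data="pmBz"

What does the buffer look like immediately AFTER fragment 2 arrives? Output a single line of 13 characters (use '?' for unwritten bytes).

Answer: JxN????????io

Derivation:
Fragment 1: offset=11 data="io" -> buffer=???????????io
Fragment 2: offset=0 data="JxN" -> buffer=JxN????????io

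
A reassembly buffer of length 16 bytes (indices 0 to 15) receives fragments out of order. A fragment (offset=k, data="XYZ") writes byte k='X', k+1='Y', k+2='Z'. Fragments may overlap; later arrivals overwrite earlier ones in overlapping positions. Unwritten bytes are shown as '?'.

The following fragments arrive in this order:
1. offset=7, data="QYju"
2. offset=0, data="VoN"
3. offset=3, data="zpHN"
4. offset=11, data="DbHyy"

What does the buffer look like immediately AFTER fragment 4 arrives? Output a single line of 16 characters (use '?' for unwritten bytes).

Fragment 1: offset=7 data="QYju" -> buffer=???????QYju?????
Fragment 2: offset=0 data="VoN" -> buffer=VoN????QYju?????
Fragment 3: offset=3 data="zpHN" -> buffer=VoNzpHNQYju?????
Fragment 4: offset=11 data="DbHyy" -> buffer=VoNzpHNQYjuDbHyy

Answer: VoNzpHNQYjuDbHyy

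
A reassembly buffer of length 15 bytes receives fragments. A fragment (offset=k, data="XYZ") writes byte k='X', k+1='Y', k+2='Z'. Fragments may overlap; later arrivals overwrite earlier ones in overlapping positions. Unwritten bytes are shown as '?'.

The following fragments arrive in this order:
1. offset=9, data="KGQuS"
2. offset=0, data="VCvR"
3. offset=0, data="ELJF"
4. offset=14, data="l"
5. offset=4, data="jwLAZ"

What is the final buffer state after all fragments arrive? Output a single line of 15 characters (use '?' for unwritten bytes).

Fragment 1: offset=9 data="KGQuS" -> buffer=?????????KGQuS?
Fragment 2: offset=0 data="VCvR" -> buffer=VCvR?????KGQuS?
Fragment 3: offset=0 data="ELJF" -> buffer=ELJF?????KGQuS?
Fragment 4: offset=14 data="l" -> buffer=ELJF?????KGQuSl
Fragment 5: offset=4 data="jwLAZ" -> buffer=ELJFjwLAZKGQuSl

Answer: ELJFjwLAZKGQuSl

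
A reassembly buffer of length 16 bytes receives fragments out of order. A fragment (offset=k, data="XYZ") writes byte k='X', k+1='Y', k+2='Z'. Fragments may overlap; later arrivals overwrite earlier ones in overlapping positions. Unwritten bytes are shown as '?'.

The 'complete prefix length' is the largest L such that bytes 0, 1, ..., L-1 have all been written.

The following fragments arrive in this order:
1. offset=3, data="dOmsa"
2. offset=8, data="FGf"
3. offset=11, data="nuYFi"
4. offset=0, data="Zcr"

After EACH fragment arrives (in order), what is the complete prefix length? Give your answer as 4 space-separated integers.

Answer: 0 0 0 16

Derivation:
Fragment 1: offset=3 data="dOmsa" -> buffer=???dOmsa???????? -> prefix_len=0
Fragment 2: offset=8 data="FGf" -> buffer=???dOmsaFGf????? -> prefix_len=0
Fragment 3: offset=11 data="nuYFi" -> buffer=???dOmsaFGfnuYFi -> prefix_len=0
Fragment 4: offset=0 data="Zcr" -> buffer=ZcrdOmsaFGfnuYFi -> prefix_len=16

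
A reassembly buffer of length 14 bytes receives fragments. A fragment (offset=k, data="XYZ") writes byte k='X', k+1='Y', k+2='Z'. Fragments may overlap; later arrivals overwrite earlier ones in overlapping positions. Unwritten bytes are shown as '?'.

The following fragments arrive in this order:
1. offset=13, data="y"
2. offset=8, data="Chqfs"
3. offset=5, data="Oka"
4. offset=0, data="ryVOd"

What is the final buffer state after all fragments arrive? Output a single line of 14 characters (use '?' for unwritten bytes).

Answer: ryVOdOkaChqfsy

Derivation:
Fragment 1: offset=13 data="y" -> buffer=?????????????y
Fragment 2: offset=8 data="Chqfs" -> buffer=????????Chqfsy
Fragment 3: offset=5 data="Oka" -> buffer=?????OkaChqfsy
Fragment 4: offset=0 data="ryVOd" -> buffer=ryVOdOkaChqfsy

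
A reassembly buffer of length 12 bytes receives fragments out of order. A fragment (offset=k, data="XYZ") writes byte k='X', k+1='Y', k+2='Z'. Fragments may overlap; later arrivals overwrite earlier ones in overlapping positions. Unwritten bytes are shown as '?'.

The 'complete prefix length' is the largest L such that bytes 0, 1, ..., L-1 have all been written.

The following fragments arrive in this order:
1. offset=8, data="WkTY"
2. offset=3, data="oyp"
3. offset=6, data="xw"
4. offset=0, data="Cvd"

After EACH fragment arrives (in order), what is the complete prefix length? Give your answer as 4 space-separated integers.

Answer: 0 0 0 12

Derivation:
Fragment 1: offset=8 data="WkTY" -> buffer=????????WkTY -> prefix_len=0
Fragment 2: offset=3 data="oyp" -> buffer=???oyp??WkTY -> prefix_len=0
Fragment 3: offset=6 data="xw" -> buffer=???oypxwWkTY -> prefix_len=0
Fragment 4: offset=0 data="Cvd" -> buffer=CvdoypxwWkTY -> prefix_len=12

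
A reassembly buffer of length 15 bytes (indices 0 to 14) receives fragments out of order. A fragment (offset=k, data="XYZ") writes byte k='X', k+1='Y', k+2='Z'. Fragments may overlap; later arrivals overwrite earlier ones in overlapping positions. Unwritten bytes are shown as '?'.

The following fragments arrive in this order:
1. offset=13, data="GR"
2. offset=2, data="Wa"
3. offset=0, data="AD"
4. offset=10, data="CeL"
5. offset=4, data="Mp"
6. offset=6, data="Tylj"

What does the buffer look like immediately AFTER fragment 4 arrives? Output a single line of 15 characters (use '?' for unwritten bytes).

Fragment 1: offset=13 data="GR" -> buffer=?????????????GR
Fragment 2: offset=2 data="Wa" -> buffer=??Wa?????????GR
Fragment 3: offset=0 data="AD" -> buffer=ADWa?????????GR
Fragment 4: offset=10 data="CeL" -> buffer=ADWa??????CeLGR

Answer: ADWa??????CeLGR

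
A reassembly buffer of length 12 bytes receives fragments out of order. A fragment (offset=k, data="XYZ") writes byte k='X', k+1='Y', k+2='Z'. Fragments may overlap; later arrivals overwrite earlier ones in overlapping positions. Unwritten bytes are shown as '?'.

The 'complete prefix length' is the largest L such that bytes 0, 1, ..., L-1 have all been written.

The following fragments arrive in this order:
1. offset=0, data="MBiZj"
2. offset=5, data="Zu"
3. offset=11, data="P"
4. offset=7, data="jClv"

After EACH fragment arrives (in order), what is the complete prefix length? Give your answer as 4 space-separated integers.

Answer: 5 7 7 12

Derivation:
Fragment 1: offset=0 data="MBiZj" -> buffer=MBiZj??????? -> prefix_len=5
Fragment 2: offset=5 data="Zu" -> buffer=MBiZjZu????? -> prefix_len=7
Fragment 3: offset=11 data="P" -> buffer=MBiZjZu????P -> prefix_len=7
Fragment 4: offset=7 data="jClv" -> buffer=MBiZjZujClvP -> prefix_len=12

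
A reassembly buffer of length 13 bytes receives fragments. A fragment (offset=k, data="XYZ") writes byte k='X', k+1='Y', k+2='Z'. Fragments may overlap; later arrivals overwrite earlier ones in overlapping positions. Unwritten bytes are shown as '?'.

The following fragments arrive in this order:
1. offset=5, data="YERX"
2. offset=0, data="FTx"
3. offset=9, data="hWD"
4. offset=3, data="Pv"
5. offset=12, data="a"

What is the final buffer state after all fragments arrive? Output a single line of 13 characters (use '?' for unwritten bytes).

Fragment 1: offset=5 data="YERX" -> buffer=?????YERX????
Fragment 2: offset=0 data="FTx" -> buffer=FTx??YERX????
Fragment 3: offset=9 data="hWD" -> buffer=FTx??YERXhWD?
Fragment 4: offset=3 data="Pv" -> buffer=FTxPvYERXhWD?
Fragment 5: offset=12 data="a" -> buffer=FTxPvYERXhWDa

Answer: FTxPvYERXhWDa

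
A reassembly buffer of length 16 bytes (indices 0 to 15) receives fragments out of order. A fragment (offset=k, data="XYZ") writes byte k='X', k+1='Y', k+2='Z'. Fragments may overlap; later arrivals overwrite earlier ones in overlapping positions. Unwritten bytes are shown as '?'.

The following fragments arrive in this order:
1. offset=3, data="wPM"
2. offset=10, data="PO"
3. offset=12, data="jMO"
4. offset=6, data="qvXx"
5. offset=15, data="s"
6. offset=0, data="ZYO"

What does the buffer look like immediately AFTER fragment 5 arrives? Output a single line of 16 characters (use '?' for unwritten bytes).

Answer: ???wPMqvXxPOjMOs

Derivation:
Fragment 1: offset=3 data="wPM" -> buffer=???wPM??????????
Fragment 2: offset=10 data="PO" -> buffer=???wPM????PO????
Fragment 3: offset=12 data="jMO" -> buffer=???wPM????POjMO?
Fragment 4: offset=6 data="qvXx" -> buffer=???wPMqvXxPOjMO?
Fragment 5: offset=15 data="s" -> buffer=???wPMqvXxPOjMOs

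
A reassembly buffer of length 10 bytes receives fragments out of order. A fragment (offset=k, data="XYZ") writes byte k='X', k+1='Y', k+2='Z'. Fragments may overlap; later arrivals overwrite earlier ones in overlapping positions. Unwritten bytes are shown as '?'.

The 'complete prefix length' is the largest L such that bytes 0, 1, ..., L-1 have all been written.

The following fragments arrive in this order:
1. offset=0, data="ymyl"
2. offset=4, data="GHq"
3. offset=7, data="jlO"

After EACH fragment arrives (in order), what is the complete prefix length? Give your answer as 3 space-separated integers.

Fragment 1: offset=0 data="ymyl" -> buffer=ymyl?????? -> prefix_len=4
Fragment 2: offset=4 data="GHq" -> buffer=ymylGHq??? -> prefix_len=7
Fragment 3: offset=7 data="jlO" -> buffer=ymylGHqjlO -> prefix_len=10

Answer: 4 7 10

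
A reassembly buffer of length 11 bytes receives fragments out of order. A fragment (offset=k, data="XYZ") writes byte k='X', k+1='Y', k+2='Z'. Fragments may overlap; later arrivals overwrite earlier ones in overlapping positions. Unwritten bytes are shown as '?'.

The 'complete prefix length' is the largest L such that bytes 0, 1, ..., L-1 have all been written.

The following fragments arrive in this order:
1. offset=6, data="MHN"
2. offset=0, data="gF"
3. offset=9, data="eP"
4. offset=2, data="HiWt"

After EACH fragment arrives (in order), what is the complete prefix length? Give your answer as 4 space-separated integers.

Answer: 0 2 2 11

Derivation:
Fragment 1: offset=6 data="MHN" -> buffer=??????MHN?? -> prefix_len=0
Fragment 2: offset=0 data="gF" -> buffer=gF????MHN?? -> prefix_len=2
Fragment 3: offset=9 data="eP" -> buffer=gF????MHNeP -> prefix_len=2
Fragment 4: offset=2 data="HiWt" -> buffer=gFHiWtMHNeP -> prefix_len=11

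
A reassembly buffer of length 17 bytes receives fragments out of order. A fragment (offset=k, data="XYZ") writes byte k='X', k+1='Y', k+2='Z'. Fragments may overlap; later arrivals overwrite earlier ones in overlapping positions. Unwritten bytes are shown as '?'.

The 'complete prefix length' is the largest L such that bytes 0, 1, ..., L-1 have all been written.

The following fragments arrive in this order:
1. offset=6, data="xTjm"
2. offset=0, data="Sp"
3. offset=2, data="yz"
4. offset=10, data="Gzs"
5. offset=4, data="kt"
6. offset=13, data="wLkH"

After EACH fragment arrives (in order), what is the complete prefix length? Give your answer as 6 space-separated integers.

Fragment 1: offset=6 data="xTjm" -> buffer=??????xTjm??????? -> prefix_len=0
Fragment 2: offset=0 data="Sp" -> buffer=Sp????xTjm??????? -> prefix_len=2
Fragment 3: offset=2 data="yz" -> buffer=Spyz??xTjm??????? -> prefix_len=4
Fragment 4: offset=10 data="Gzs" -> buffer=Spyz??xTjmGzs???? -> prefix_len=4
Fragment 5: offset=4 data="kt" -> buffer=SpyzktxTjmGzs???? -> prefix_len=13
Fragment 6: offset=13 data="wLkH" -> buffer=SpyzktxTjmGzswLkH -> prefix_len=17

Answer: 0 2 4 4 13 17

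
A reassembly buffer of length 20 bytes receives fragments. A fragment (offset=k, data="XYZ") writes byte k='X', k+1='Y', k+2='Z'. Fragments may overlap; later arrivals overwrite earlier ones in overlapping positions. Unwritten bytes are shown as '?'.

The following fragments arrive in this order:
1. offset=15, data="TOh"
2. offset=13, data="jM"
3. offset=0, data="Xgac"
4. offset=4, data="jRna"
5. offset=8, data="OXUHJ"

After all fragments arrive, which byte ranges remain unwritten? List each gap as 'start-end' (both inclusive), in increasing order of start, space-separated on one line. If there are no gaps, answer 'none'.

Fragment 1: offset=15 len=3
Fragment 2: offset=13 len=2
Fragment 3: offset=0 len=4
Fragment 4: offset=4 len=4
Fragment 5: offset=8 len=5
Gaps: 18-19

Answer: 18-19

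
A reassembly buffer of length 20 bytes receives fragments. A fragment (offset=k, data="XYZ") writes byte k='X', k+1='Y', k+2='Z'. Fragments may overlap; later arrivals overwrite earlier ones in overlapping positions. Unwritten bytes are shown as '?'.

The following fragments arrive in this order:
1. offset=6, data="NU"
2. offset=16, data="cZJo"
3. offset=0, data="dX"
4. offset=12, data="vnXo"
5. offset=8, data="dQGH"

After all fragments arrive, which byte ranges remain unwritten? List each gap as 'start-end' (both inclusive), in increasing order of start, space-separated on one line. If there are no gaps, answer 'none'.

Fragment 1: offset=6 len=2
Fragment 2: offset=16 len=4
Fragment 3: offset=0 len=2
Fragment 4: offset=12 len=4
Fragment 5: offset=8 len=4
Gaps: 2-5

Answer: 2-5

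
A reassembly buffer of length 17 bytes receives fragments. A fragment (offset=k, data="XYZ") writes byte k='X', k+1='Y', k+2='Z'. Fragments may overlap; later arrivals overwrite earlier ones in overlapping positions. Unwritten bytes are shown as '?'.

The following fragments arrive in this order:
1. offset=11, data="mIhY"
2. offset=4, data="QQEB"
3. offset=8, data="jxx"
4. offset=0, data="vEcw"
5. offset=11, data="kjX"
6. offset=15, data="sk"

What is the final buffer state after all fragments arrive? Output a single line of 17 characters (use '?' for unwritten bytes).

Answer: vEcwQQEBjxxkjXYsk

Derivation:
Fragment 1: offset=11 data="mIhY" -> buffer=???????????mIhY??
Fragment 2: offset=4 data="QQEB" -> buffer=????QQEB???mIhY??
Fragment 3: offset=8 data="jxx" -> buffer=????QQEBjxxmIhY??
Fragment 4: offset=0 data="vEcw" -> buffer=vEcwQQEBjxxmIhY??
Fragment 5: offset=11 data="kjX" -> buffer=vEcwQQEBjxxkjXY??
Fragment 6: offset=15 data="sk" -> buffer=vEcwQQEBjxxkjXYsk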